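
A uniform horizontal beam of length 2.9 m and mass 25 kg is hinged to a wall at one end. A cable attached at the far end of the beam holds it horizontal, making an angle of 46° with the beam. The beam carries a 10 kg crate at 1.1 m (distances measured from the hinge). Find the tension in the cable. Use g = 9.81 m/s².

T ≈ 222 N

Sum moments about the hinge (the unknown hinge reaction has zero arm there).
Beam weight: 25 × 9.81 = 245.2 N down at 1.45 m → arm 1.45 m, τ = 245.2 × 1.45 = 355.5 N·m clockwise.
Crate: 10 × 9.81 = 98.1 N down at 1.1 m → arm 1.1 m, τ = 98.1 × 1.1 = 107.9 N·m clockwise.
Total clockwise load moment = 463.4 N·m.
The cable tension T acts at 2.9 m; only its component perpendicular to the beam, T sinθ, produces torque. sin 46° = 0.7193.
Balancing moments: T × 2.9 × 0.7193 = 463.4, giving T = 463.4 / 2.086 = 222 N.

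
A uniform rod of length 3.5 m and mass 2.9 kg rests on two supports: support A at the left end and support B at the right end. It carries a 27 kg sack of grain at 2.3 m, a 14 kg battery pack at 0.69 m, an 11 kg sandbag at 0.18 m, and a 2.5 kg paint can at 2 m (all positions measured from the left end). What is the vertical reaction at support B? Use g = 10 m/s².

R_B ≈ 239 N

Take moments about support A.
Beam weight: 2.9 × 10 = 29 N down at 1.75 m → arm 1.75 m, τ = 29 × 1.75 = 50.75 N·m clockwise.
Sack of grain: 27 × 10 = 270 N down at 2.3 m → arm 2.3 m, τ = 270 × 2.3 = 621 N·m clockwise.
Battery pack: 14 × 10 = 140 N down at 0.69 m → arm 0.69 m, τ = 140 × 0.69 = 96.6 N·m clockwise.
Sandbag: 11 × 10 = 110 N down at 0.18 m → arm 0.18 m, τ = 110 × 0.18 = 19.8 N·m clockwise.
Paint can: 2.5 × 10 = 25 N down at 2 m → arm 2 m, τ = 25 × 2 = 50 N·m clockwise.
Net load moment about support A = 838.1 N·m clockwise.
Reaction R at support B is upward at 3.5 m, arm 3.5 m → moment R × 3.5 counterclockwise.
Setting net torque to zero: R × 3.5 = 838.1 → R = 239 N.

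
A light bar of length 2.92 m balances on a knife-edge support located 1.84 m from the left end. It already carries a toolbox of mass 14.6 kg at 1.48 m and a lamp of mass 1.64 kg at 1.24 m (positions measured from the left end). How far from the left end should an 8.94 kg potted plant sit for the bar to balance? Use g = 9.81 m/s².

Taking torques about the knife-edge support (at 1.84 m from the left end):
Toolbox: 14.6 × 9.81 = 143.2 N down at 1.48 m → arm 0.36 m, τ = 143.2 × 0.36 = 51.55 N·m counterclockwise.
Lamp: 1.64 × 9.81 = 16.09 N down at 1.24 m → arm 0.6 m, τ = 16.09 × 0.6 = 9.654 N·m counterclockwise.
Net moment of existing loads = 61.2 N·m counterclockwise.
The potted plant weighs 8.94 × 9.81 = 87.7 N and must supply an equal clockwise moment, so its lever arm about the knife-edge support is 61.2 / 87.7 = 0.698 m.
That puts it at 1.84 + 0.698 = 2.54 m from the left end.

x ≈ 2.54 m from the left end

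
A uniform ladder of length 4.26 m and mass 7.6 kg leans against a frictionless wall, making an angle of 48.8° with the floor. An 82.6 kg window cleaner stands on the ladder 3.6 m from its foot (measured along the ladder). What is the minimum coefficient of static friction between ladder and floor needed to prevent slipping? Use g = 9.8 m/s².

Taking torques about the foot of the ladder:
Ladder weight 7.6×9.8 = 74.48 N acts at 2.13 m along the ladder; its horizontal arm is 2.13·cos48.8° = 1.403 m → τ = 104.5 N·m clockwise.
Window cleaner: 82.6×9.8 = 809.5 N at 3.6 m → arm 2.371 m → τ = 1919 N·m clockwise.
Wall normal N acts horizontally at the top; its moment arm is the height L sinθ = 4.26·sin48.8° = 3.205 m, counterclockwise.
Setting net torque to zero: N × 3.205 = 2024 → N = 631.5 N.
ΣFx = 0 ⇒ f = N_wall = 631.5 N. ΣFy = 0 ⇒ N_floor = 884 N.
μ_min = f / N_floor = 631.5 / 884 = 0.714.

μ_min ≈ 0.714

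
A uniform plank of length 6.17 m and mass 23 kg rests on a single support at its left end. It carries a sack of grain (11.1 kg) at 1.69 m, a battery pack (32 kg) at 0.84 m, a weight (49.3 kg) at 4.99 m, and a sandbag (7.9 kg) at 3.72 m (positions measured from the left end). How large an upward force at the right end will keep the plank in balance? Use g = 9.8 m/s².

F ≈ 623 N

Choose the left end as the axis so the unknown pivot reaction has zero arm there.
Beam weight: 23 × 9.8 = 225.4 N down at 3.085 m → arm 3.085 m, τ = 225.4 × 3.085 = 695.4 N·m clockwise.
Sack of grain: 11.1 × 9.8 = 108.8 N down at 1.69 m → arm 1.69 m, τ = 108.8 × 1.69 = 183.9 N·m clockwise.
Battery pack: 32 × 9.8 = 313.6 N down at 0.84 m → arm 0.84 m, τ = 313.6 × 0.84 = 263.4 N·m clockwise.
Weight: 49.3 × 9.8 = 483.1 N down at 4.99 m → arm 4.99 m, τ = 483.1 × 4.99 = 2411 N·m clockwise.
Sandbag: 7.9 × 9.8 = 77.42 N down at 3.72 m → arm 3.72 m, τ = 77.42 × 3.72 = 288 N·m clockwise.
Net moment of the loads = 3842 N·m clockwise.
The upward force F acts at the right end, arm 6.17 m, giving F × 6.17 counterclockwise.
Στ = 0 ⇒ F × 6.17 = 3842 ⇒ F = 3842 / 6.17 = 623 N.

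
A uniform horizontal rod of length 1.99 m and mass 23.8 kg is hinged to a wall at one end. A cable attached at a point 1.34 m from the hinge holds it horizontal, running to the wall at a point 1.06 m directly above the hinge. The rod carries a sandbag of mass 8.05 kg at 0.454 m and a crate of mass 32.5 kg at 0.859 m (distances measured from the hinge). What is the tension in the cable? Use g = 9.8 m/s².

T ≈ 651 N

Take moments about the hinge.
Beam weight: 23.8 × 9.8 = 233.2 N down at 0.995 m → arm 0.995 m, τ = 233.2 × 0.995 = 232 N·m clockwise.
Sandbag: 8.05 × 9.8 = 78.89 N down at 0.454 m → arm 0.454 m, τ = 78.89 × 0.454 = 35.82 N·m clockwise.
Crate: 32.5 × 9.8 = 318.5 N down at 0.859 m → arm 0.859 m, τ = 318.5 × 0.859 = 273.6 N·m clockwise.
Total clockwise load moment = 541.4 N·m.
The cable tension T acts at 1.34 m; only its component perpendicular to the rod, T sinθ, produces torque. sinθ = h/√(h²+d²) = 1.06/√(1.06²+1.34²) = 0.6204.
For rotational equilibrium, T × 1.34 × 0.6204 = 541.4, so T = 541.4 / 0.8313 = 651 N.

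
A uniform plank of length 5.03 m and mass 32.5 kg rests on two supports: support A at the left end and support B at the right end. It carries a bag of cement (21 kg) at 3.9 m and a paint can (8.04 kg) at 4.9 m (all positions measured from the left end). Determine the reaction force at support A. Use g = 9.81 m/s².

About support B:
Beam weight: 32.5 × 9.81 = 318.8 N down at 2.515 m → arm 2.515 m, τ = 318.8 × 2.515 = 801.8 N·m counterclockwise.
Bag of cement: 21 × 9.81 = 206 N down at 3.9 m → arm 1.13 m, τ = 206 × 1.13 = 232.8 N·m counterclockwise.
Paint can: 8.04 × 9.81 = 78.87 N down at 4.9 m → arm 0.13 m, τ = 78.87 × 0.13 = 10.25 N·m counterclockwise.
Net load moment about support B = 1045 N·m counterclockwise.
Reaction R at support A is upward at 0 m, arm 5.03 m → moment R × 5.03 clockwise.
Setting net torque to zero: R × 5.03 = 1045 → R = 208 N.

R_A ≈ 208 N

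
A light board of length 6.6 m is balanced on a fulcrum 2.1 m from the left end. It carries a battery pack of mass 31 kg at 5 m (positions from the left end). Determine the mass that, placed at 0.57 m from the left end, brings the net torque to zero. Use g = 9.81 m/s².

Taking torques about the fulcrum (at 2.1 m from the left end):
Battery pack: 31 × 9.81 = 304.1 N down at 5 m → arm 2.9 m, τ = 304.1 × 2.9 = 881.9 N·m clockwise.
Net moment of known loads = 881.9 N·m clockwise.
An unknown mass m at 0.57 m has arm 1.53 m; its moment is m·g·1.53 counterclockwise.
Balancing moments: m × 9.81 × 1.53 = 881.9, giving m = 881.9 / (9.81 × 1.53) = 58.8 kg.

m ≈ 58.8 kg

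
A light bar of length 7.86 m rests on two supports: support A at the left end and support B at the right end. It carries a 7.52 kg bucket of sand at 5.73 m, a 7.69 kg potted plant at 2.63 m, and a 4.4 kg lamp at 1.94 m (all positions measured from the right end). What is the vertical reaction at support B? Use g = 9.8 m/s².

R_B ≈ 103 N

Sum moments about support A (its reaction then has zero moment arm).
Bucket of sand: 7.52 × 9.8 = 73.7 N down at 5.73 m → arm 2.13 m, τ = 73.7 × 2.13 = 157 N·m clockwise.
Potted plant: 7.69 × 9.8 = 75.36 N down at 2.63 m → arm 5.23 m, τ = 75.36 × 5.23 = 394.1 N·m clockwise.
Lamp: 4.4 × 9.8 = 43.12 N down at 1.94 m → arm 5.92 m, τ = 43.12 × 5.92 = 255.3 N·m clockwise.
Net load moment about support A = 806.4 N·m clockwise.
Reaction R at support B is upward at 0 m, arm 7.86 m → moment R × 7.86 counterclockwise.
Setting net torque to zero: R × 7.86 = 806.4 → R = 103 N.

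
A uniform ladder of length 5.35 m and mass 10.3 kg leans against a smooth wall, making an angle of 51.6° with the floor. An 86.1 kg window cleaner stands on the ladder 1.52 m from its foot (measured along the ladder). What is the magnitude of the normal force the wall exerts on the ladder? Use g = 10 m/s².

N_wall ≈ 235 N

About the foot of the ladder:
Ladder weight 10.3×10 = 103 N acts at 2.675 m along the ladder; its horizontal arm is 2.675·cos51.6° = 1.662 m → τ = 171.2 N·m clockwise.
Window cleaner: 86.1×10 = 861 N at 1.52 m → arm 0.9441 m → τ = 812.9 N·m clockwise.
Wall normal N acts horizontally at the top; its moment arm is the height L sinθ = 5.35·sin51.6° = 4.193 m, counterclockwise.
Setting net torque to zero: N × 4.193 = 984.1 → N = 235 N.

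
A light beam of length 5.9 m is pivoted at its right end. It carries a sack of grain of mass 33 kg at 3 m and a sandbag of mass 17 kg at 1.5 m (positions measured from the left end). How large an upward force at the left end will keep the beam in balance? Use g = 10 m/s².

F ≈ 289 N

About the right end:
Sack of grain: 33 × 10 = 330 N down at 3 m → arm 2.9 m, τ = 330 × 2.9 = 957 N·m counterclockwise.
Sandbag: 17 × 10 = 170 N down at 1.5 m → arm 4.4 m, τ = 170 × 4.4 = 748 N·m counterclockwise.
Net moment of the loads = 1705 N·m counterclockwise.
The upward force F acts at the left end, arm 5.9 m, giving F × 5.9 clockwise.
Στ = 0 ⇒ F × 5.9 = 1705 ⇒ F = 1705 / 5.9 = 289 N.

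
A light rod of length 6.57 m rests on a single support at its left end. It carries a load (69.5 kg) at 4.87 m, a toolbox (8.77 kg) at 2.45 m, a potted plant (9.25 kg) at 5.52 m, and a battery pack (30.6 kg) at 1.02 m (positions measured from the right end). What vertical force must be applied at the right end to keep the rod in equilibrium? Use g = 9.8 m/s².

F ≈ 498 N

Take moments about the left end.
Load: 69.5 × 9.8 = 681.1 N down at 4.87 m → arm 1.7 m, τ = 681.1 × 1.7 = 1158 N·m clockwise.
Toolbox: 8.77 × 9.8 = 85.95 N down at 2.45 m → arm 4.12 m, τ = 85.95 × 4.12 = 354.1 N·m clockwise.
Potted plant: 9.25 × 9.8 = 90.65 N down at 5.52 m → arm 1.05 m, τ = 90.65 × 1.05 = 95.18 N·m clockwise.
Battery pack: 30.6 × 9.8 = 299.9 N down at 1.02 m → arm 5.55 m, τ = 299.9 × 5.55 = 1664 N·m clockwise.
Net moment of the loads = 3271 N·m clockwise.
The upward force F acts at the right end, arm 6.57 m, giving F × 6.57 counterclockwise.
Στ = 0 ⇒ F × 6.57 = 3271 ⇒ F = 3271 / 6.57 = 498 N.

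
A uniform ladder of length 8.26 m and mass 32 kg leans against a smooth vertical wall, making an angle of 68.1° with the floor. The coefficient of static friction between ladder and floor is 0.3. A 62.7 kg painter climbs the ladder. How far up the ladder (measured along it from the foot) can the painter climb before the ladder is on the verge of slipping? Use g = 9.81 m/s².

d ≈ 7.2 m

Taking torques about the foot of the ladder:
Ladder weight 32×9.81 = 313.9 N acts at 4.13 m along the ladder; its horizontal arm is 4.13·cos68.1° = 1.54 m → τ = 483.4 N·m clockwise.
Painter weight 62.7×9.81 = 615.1 N at distance d → arm d·cos68.1° → τ = 615.1·d·0.373 clockwise.
Wall normal N at the top has arm L sinθ = 7.664 m counterclockwise, so Στ = 0 gives N·7.664 = 483.4 + 229.4·d.
ΣFy = 0 ⇒ N_floor = 929 N, so the maximum friction is μ_s·N_floor = 0.3×929 = 278.7 N. ΣFx = 0 ⇒ N_wall = f, so at the slipping point N = 278.7 N.
Substituting: 278.7×7.664 = 483.4 + 229.4·d ⇒ d = (2136 − 483.4) / 229.4 = 7.2 m.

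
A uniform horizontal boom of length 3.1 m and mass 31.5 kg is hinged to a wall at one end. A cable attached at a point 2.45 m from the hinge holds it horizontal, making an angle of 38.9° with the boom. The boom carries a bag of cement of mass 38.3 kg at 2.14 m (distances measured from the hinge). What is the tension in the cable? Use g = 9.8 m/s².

Taking torques about the hinge:
Beam weight: 31.5 × 9.8 = 308.7 N down at 1.55 m → arm 1.55 m, τ = 308.7 × 1.55 = 478.5 N·m clockwise.
Bag of cement: 38.3 × 9.8 = 375.3 N down at 2.14 m → arm 2.14 m, τ = 375.3 × 2.14 = 803.1 N·m clockwise.
Total clockwise load moment = 1282 N·m.
The cable tension T acts at 2.45 m; only its component perpendicular to the boom, T sinθ, produces torque. sin 38.9° = 0.628.
For rotational equilibrium, T × 2.45 × 0.628 = 1282, so T = 1282 / 1.539 = 833 N.

T ≈ 833 N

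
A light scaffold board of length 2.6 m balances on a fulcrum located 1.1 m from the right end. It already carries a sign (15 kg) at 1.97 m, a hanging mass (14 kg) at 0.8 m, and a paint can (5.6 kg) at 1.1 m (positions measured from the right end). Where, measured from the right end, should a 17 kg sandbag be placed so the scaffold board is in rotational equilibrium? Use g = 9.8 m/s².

About the fulcrum (at 1.1 m from the right end):
Sign: 15 × 9.8 = 147 N down at 1.97 m → arm 0.87 m, τ = 147 × 0.87 = 127.9 N·m counterclockwise.
Hanging mass: 14 × 9.8 = 137.2 N down at 0.8 m → arm 0.3 m, τ = 137.2 × 0.3 = 41.16 N·m clockwise.
Paint can: acts at the fulcrum, moment arm 0 → no torque.
Net moment of existing loads = 86.74 N·m counterclockwise.
The sandbag weighs 17 × 9.8 = 166.6 N and must supply an equal clockwise moment, so its lever arm about the fulcrum is 86.74 / 166.6 = 0.521 m.
That puts it at 1.1 − 0.521 = 0.579 m from the right end.

x ≈ 0.579 m from the right end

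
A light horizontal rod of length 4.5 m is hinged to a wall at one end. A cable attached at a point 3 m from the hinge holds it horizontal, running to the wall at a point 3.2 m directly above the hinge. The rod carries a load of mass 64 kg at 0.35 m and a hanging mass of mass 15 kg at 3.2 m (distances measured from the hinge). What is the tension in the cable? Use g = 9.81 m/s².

Sum moments about the hinge (the unknown hinge reaction has zero arm there).
Load: 64 × 9.81 = 627.8 N down at 0.35 m → arm 0.35 m, τ = 627.8 × 0.35 = 219.7 N·m clockwise.
Hanging mass: 15 × 9.81 = 147.2 N down at 3.2 m → arm 3.2 m, τ = 147.2 × 3.2 = 471 N·m clockwise.
Total clockwise load moment = 690.7 N·m.
The cable tension T acts at 3 m; only its component perpendicular to the rod, T sinθ, produces torque. sinθ = h/√(h²+d²) = 3.2/√(3.2²+3²) = 0.7295.
Στ = 0 ⇒ T × 3 × 0.7295 = 690.7 ⇒ T = 690.7 / 2.189 = 316 N.

T ≈ 316 N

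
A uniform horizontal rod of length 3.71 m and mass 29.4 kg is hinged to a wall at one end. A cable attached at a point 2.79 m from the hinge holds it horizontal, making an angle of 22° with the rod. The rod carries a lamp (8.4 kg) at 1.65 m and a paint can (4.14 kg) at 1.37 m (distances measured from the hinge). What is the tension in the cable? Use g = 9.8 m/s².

Sum moments about the hinge (the unknown hinge reaction has zero arm there).
Beam weight: 29.4 × 9.8 = 288.1 N down at 1.855 m → arm 1.855 m, τ = 288.1 × 1.855 = 534.4 N·m clockwise.
Lamp: 8.4 × 9.8 = 82.32 N down at 1.65 m → arm 1.65 m, τ = 82.32 × 1.65 = 135.8 N·m clockwise.
Paint can: 4.14 × 9.8 = 40.57 N down at 1.37 m → arm 1.37 m, τ = 40.57 × 1.37 = 55.58 N·m clockwise.
Total clockwise load moment = 725.8 N·m.
The cable tension T acts at 2.79 m; only its component perpendicular to the rod, T sinθ, produces torque. sin 22° = 0.3746.
Setting net torque to zero: T × 2.79 × 0.3746 = 725.8 → T = 725.8 / 1.045 = 695 N.

T ≈ 695 N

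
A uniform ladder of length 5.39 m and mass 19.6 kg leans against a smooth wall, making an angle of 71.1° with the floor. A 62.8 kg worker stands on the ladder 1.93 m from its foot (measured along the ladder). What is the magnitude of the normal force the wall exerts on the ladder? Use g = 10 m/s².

N_wall ≈ 111 N

Sum moments about the foot of the ladder (the floor normal and friction both act there and drop out).
Ladder weight 19.6×10 = 196 N acts at 2.695 m along the ladder; its horizontal arm is 2.695·cos71.1° = 0.873 m → τ = 171.1 N·m clockwise.
Worker: 62.8×10 = 628 N at 1.93 m → arm 0.6252 m → τ = 392.6 N·m clockwise.
Wall normal N acts horizontally at the top; its moment arm is the height L sinθ = 5.39·sin71.1° = 5.099 m, counterclockwise.
Στ = 0 ⇒ N × 5.099 = 563.7 ⇒ N = 111 N.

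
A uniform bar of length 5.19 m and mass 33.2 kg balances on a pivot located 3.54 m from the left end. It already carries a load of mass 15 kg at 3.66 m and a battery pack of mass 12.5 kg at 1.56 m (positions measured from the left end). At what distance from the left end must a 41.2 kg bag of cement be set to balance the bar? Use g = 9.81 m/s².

x ≈ 4.86 m from the left end

Take moments about the pivot (at 3.54 m from the left end).
Beam weight: 33.2 × 9.81 = 325.7 N down at 2.595 m → arm 0.945 m, τ = 325.7 × 0.945 = 307.8 N·m counterclockwise.
Load: 15 × 9.81 = 147.2 N down at 3.66 m → arm 0.12 m, τ = 147.2 × 0.12 = 17.66 N·m clockwise.
Battery pack: 12.5 × 9.81 = 122.6 N down at 1.56 m → arm 1.98 m, τ = 122.6 × 1.98 = 242.7 N·m counterclockwise.
Net moment of existing loads = 532.8 N·m counterclockwise.
The bag of cement weighs 41.2 × 9.81 = 404.2 N and must supply an equal clockwise moment, so its lever arm about the pivot is 532.8 / 404.2 = 1.32 m.
That puts it at 3.54 + 1.32 = 4.86 m from the left end.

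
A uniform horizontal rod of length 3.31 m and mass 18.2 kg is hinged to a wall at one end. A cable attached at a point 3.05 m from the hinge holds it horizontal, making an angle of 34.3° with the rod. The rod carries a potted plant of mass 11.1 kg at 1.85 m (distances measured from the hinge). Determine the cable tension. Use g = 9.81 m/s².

T ≈ 289 N

About the hinge:
Beam weight: 18.2 × 9.81 = 178.5 N down at 1.655 m → arm 1.655 m, τ = 178.5 × 1.655 = 295.4 N·m clockwise.
Potted plant: 11.1 × 9.81 = 108.9 N down at 1.85 m → arm 1.85 m, τ = 108.9 × 1.85 = 201.5 N·m clockwise.
Total clockwise load moment = 496.9 N·m.
The cable tension T acts at 3.05 m; only its component perpendicular to the rod, T sinθ, produces torque. sin 34.3° = 0.5635.
Στ = 0 ⇒ T × 3.05 × 0.5635 = 496.9 ⇒ T = 496.9 / 1.719 = 289 N.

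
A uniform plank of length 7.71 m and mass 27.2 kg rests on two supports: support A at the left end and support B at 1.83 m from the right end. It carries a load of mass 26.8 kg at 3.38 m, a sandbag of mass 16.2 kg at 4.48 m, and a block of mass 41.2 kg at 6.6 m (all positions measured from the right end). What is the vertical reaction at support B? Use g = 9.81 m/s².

R_B ≈ 532 N

Taking torques about support A:
Beam weight: 27.2 × 9.81 = 266.8 N down at 3.855 m → arm 3.855 m, τ = 266.8 × 3.855 = 1029 N·m clockwise.
Load: 26.8 × 9.81 = 262.9 N down at 3.38 m → arm 4.33 m, τ = 262.9 × 4.33 = 1138 N·m clockwise.
Sandbag: 16.2 × 9.81 = 158.9 N down at 4.48 m → arm 3.23 m, τ = 158.9 × 3.23 = 513.2 N·m clockwise.
Block: 41.2 × 9.81 = 404.2 N down at 6.6 m → arm 1.11 m, τ = 404.2 × 1.11 = 448.7 N·m clockwise.
Net load moment about support A = 3129 N·m clockwise.
Reaction R at support B is upward at 1.83 m, arm 5.88 m → moment R × 5.88 counterclockwise.
Setting net torque to zero: R × 5.88 = 3129 → R = 532 N.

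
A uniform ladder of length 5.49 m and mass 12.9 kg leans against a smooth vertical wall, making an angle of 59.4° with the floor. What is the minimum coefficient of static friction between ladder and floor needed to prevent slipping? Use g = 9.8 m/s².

Take moments about the foot of the ladder.
Ladder weight 12.9×9.8 = 126.4 N acts at 2.745 m along the ladder; its horizontal arm is 2.745·cos59.4° = 1.397 m → τ = 176.6 N·m clockwise.
Wall normal N acts horizontally at the top; its moment arm is the height L sinθ = 5.49·sin59.4° = 4.725 m, counterclockwise.
Balancing moments: N × 4.725 = 176.6, giving N = 37.38 N.
ΣFx = 0 ⇒ f = N_wall = 37.38 N. ΣFy = 0 ⇒ N_floor = 126.4 N.
μ_min = f / N_floor = 37.38 / 126.4 = 0.296.

μ_min ≈ 0.296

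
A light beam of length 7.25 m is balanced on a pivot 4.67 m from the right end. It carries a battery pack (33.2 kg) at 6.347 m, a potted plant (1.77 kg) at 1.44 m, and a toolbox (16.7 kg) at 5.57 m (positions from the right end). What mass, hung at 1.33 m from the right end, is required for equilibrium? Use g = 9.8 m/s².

m ≈ 19.5 kg

Sum moments about the pivot (at 4.67 m from the right end) (the support reaction has zero arm there).
Battery pack: 33.2 × 9.8 = 325.4 N down at 6.347 m → arm 1.677 m, τ = 325.4 × 1.677 = 545.7 N·m counterclockwise.
Potted plant: 1.77 × 9.8 = 17.35 N down at 1.44 m → arm 3.23 m, τ = 17.35 × 3.23 = 56.04 N·m clockwise.
Toolbox: 16.7 × 9.8 = 163.7 N down at 5.57 m → arm 0.9 m, τ = 163.7 × 0.9 = 147.3 N·m counterclockwise.
Net moment of known loads = 637 N·m counterclockwise.
An unknown mass m at 1.33 m has arm 3.34 m; its moment is m·g·3.34 clockwise.
Setting net torque to zero: m × 9.8 × 3.34 = 637 → m = 637 / (9.8 × 3.34) = 19.5 kg.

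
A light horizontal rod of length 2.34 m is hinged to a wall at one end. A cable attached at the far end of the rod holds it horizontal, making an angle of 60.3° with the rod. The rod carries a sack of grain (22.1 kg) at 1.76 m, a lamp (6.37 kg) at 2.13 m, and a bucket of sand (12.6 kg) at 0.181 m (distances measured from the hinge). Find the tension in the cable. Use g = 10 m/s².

T ≈ 269 N

Take moments about the hinge.
Sack of grain: 22.1 × 10 = 221 N down at 1.76 m → arm 1.76 m, τ = 221 × 1.76 = 389 N·m clockwise.
Lamp: 6.37 × 10 = 63.7 N down at 2.13 m → arm 2.13 m, τ = 63.7 × 2.13 = 135.7 N·m clockwise.
Bucket of sand: 12.6 × 10 = 126 N down at 0.181 m → arm 0.181 m, τ = 126 × 0.181 = 22.81 N·m clockwise.
Total clockwise load moment = 547.5 N·m.
The cable tension T acts at 2.34 m; only its component perpendicular to the rod, T sinθ, produces torque. sin 60.3° = 0.8686.
Στ = 0 ⇒ T × 2.34 × 0.8686 = 547.5 ⇒ T = 547.5 / 2.033 = 269 N.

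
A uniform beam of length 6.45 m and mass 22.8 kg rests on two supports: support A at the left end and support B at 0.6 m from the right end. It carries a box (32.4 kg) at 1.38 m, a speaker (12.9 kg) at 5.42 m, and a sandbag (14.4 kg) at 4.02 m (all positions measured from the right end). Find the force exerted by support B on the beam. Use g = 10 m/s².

R_B ≈ 489 N

About support A:
Beam weight: 22.8 × 10 = 228 N down at 3.225 m → arm 3.225 m, τ = 228 × 3.225 = 735.3 N·m clockwise.
Box: 32.4 × 10 = 324 N down at 1.38 m → arm 5.07 m, τ = 324 × 5.07 = 1643 N·m clockwise.
Speaker: 12.9 × 10 = 129 N down at 5.42 m → arm 1.03 m, τ = 129 × 1.03 = 132.9 N·m clockwise.
Sandbag: 14.4 × 10 = 144 N down at 4.02 m → arm 2.43 m, τ = 144 × 2.43 = 349.9 N·m clockwise.
Net load moment about support A = 2861 N·m clockwise.
Reaction R at support B is upward at 0.6 m, arm 5.85 m → moment R × 5.85 counterclockwise.
Balancing moments: R × 5.85 = 2861, giving R = 489 N.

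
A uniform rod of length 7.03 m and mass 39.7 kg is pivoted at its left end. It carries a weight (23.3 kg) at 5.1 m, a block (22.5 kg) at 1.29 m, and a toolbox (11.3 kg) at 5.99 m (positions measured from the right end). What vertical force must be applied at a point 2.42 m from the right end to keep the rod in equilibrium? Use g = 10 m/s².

F ≈ 706 N

About the left end:
Beam weight: 39.7 × 10 = 397 N down at 3.515 m → arm 3.515 m, τ = 397 × 3.515 = 1395 N·m clockwise.
Weight: 23.3 × 10 = 233 N down at 5.1 m → arm 1.93 m, τ = 233 × 1.93 = 449.7 N·m clockwise.
Block: 22.5 × 10 = 225 N down at 1.29 m → arm 5.74 m, τ = 225 × 5.74 = 1292 N·m clockwise.
Toolbox: 11.3 × 10 = 113 N down at 5.99 m → arm 1.04 m, τ = 113 × 1.04 = 117.5 N·m clockwise.
Net moment of the loads = 3254 N·m clockwise.
The upward force F acts at a point 2.42 m from the right end, arm 4.61 m, giving F × 4.61 counterclockwise.
Στ = 0 ⇒ F × 4.61 = 3254 ⇒ F = 3254 / 4.61 = 706 N.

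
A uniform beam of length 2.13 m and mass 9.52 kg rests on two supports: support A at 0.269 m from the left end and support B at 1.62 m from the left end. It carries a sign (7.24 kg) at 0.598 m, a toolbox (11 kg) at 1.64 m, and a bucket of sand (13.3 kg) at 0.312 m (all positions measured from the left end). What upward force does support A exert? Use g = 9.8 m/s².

Choose support B as the axis so its reaction then has zero moment arm.
Beam weight: 9.52 × 9.8 = 93.3 N down at 1.065 m → arm 0.555 m, τ = 93.3 × 0.555 = 51.78 N·m counterclockwise.
Sign: 7.24 × 9.8 = 70.95 N down at 0.598 m → arm 1.022 m, τ = 70.95 × 1.022 = 72.51 N·m counterclockwise.
Toolbox: 11 × 9.8 = 107.8 N down at 1.64 m → arm 0.02 m, τ = 107.8 × 0.02 = 2.156 N·m clockwise.
Bucket of sand: 13.3 × 9.8 = 130.3 N down at 0.312 m → arm 1.308 m, τ = 130.3 × 1.308 = 170.4 N·m counterclockwise.
Net load moment about support B = 292.5 N·m counterclockwise.
Reaction R at support A is upward at 0.269 m, arm 1.351 m → moment R × 1.351 clockwise.
For rotational equilibrium, R × 1.351 = 292.5, so R = 217 N.

R_A ≈ 217 N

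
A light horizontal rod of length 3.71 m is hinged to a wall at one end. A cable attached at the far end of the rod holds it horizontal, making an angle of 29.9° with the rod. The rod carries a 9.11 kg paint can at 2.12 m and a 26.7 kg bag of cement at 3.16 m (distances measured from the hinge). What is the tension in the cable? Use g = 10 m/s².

Choose the hinge as the axis so the unknown hinge reaction has zero arm there.
Paint can: 9.11 × 10 = 91.1 N down at 2.12 m → arm 2.12 m, τ = 91.1 × 2.12 = 193.1 N·m clockwise.
Bag of cement: 26.7 × 10 = 267 N down at 3.16 m → arm 3.16 m, τ = 267 × 3.16 = 843.7 N·m clockwise.
Total clockwise load moment = 1037 N·m.
The cable tension T acts at 3.71 m; only its component perpendicular to the rod, T sinθ, produces torque. sin 29.9° = 0.4985.
For rotational equilibrium, T × 3.71 × 0.4985 = 1037, so T = 1037 / 1.849 = 561 N.

T ≈ 561 N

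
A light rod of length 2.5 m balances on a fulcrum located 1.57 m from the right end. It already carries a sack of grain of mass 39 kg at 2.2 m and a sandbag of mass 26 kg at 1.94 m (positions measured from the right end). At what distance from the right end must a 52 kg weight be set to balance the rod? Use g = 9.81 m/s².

Take moments about the fulcrum (at 1.57 m from the right end).
Sack of grain: 39 × 9.81 = 382.6 N down at 2.2 m → arm 0.63 m, τ = 382.6 × 0.63 = 241 N·m counterclockwise.
Sandbag: 26 × 9.81 = 255.1 N down at 1.94 m → arm 0.37 m, τ = 255.1 × 0.37 = 94.39 N·m counterclockwise.
Net moment of existing loads = 335.4 N·m counterclockwise.
The weight weighs 52 × 9.81 = 510.1 N and must supply an equal clockwise moment, so its lever arm about the fulcrum is 335.4 / 510.1 = 0.658 m.
That puts it at 1.57 − 0.658 = 0.912 m from the right end.

x ≈ 0.912 m from the right end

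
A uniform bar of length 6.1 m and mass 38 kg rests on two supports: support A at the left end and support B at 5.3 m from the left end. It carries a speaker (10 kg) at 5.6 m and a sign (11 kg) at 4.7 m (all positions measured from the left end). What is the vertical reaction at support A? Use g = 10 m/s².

R_A ≈ 168 N

Choose support B as the axis so its reaction then has zero moment arm.
Beam weight: 38 × 10 = 380 N down at 3.05 m → arm 2.25 m, τ = 380 × 2.25 = 855 N·m counterclockwise.
Speaker: 10 × 10 = 100 N down at 5.6 m → arm 0.3 m, τ = 100 × 0.3 = 30 N·m clockwise.
Sign: 11 × 10 = 110 N down at 4.7 m → arm 0.6 m, τ = 110 × 0.6 = 66 N·m counterclockwise.
Net load moment about support B = 891 N·m counterclockwise.
Reaction R at support A is upward at 0 m, arm 5.3 m → moment R × 5.3 clockwise.
For rotational equilibrium, R × 5.3 = 891, so R = 168 N.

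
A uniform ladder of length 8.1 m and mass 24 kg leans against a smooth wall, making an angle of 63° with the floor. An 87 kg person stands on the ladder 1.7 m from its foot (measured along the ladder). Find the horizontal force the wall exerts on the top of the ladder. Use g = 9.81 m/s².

N_wall ≈ 151 N

Take moments about the foot of the ladder.
Ladder weight 24×9.81 = 235.4 N acts at 4.05 m along the ladder; its horizontal arm is 4.05·cos63° = 1.839 m → τ = 432.9 N·m clockwise.
Person: 87×9.81 = 853.5 N at 1.7 m → arm 0.7718 m → τ = 658.7 N·m clockwise.
Wall normal N acts horizontally at the top; its moment arm is the height L sinθ = 8.1·sin63° = 7.217 m, counterclockwise.
Στ = 0 ⇒ N × 7.217 = 1092 ⇒ N = 151 N.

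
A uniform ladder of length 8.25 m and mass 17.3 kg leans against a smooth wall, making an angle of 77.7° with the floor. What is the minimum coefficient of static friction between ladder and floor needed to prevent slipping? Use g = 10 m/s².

μ_min ≈ 0.109

About the foot of the ladder:
Ladder weight 17.3×10 = 173 N acts at 4.125 m along the ladder; its horizontal arm is 4.125·cos77.7° = 0.8788 m → τ = 152 N·m clockwise.
Wall normal N acts horizontally at the top; its moment arm is the height L sinθ = 8.25·sin77.7° = 8.061 m, counterclockwise.
For rotational equilibrium, N × 8.061 = 152, so N = 18.86 N.
ΣFx = 0 ⇒ f = N_wall = 18.86 N. ΣFy = 0 ⇒ N_floor = 173 N.
μ_min = f / N_floor = 18.86 / 173 = 0.109.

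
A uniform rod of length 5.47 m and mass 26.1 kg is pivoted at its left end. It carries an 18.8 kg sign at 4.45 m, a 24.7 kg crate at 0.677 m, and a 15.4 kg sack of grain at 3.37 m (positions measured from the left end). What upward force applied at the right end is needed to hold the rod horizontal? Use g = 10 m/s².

Take moments about the left end.
Beam weight: 26.1 × 10 = 261 N down at 2.735 m → arm 2.735 m, τ = 261 × 2.735 = 713.8 N·m clockwise.
Sign: 18.8 × 10 = 188 N down at 4.45 m → arm 4.45 m, τ = 188 × 4.45 = 836.6 N·m clockwise.
Crate: 24.7 × 10 = 247 N down at 0.677 m → arm 0.677 m, τ = 247 × 0.677 = 167.2 N·m clockwise.
Sack of grain: 15.4 × 10 = 154 N down at 3.37 m → arm 3.37 m, τ = 154 × 3.37 = 519 N·m clockwise.
Net moment of the loads = 2237 N·m clockwise.
The upward force F acts at the right end, arm 5.47 m, giving F × 5.47 counterclockwise.
Balancing moments: F × 5.47 = 2237, giving F = 2237 / 5.47 = 409 N.

F ≈ 409 N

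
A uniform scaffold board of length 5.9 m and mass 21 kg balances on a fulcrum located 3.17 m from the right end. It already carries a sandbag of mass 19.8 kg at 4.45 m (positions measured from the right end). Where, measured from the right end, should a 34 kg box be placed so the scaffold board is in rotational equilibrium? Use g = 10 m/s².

x ≈ 2.56 m from the right end

Choose the fulcrum (at 3.17 m from the right end) as the axis so the support reaction has zero arm there.
Beam weight: 21 × 10 = 210 N down at 2.95 m → arm 0.22 m, τ = 210 × 0.22 = 46.2 N·m clockwise.
Sandbag: 19.8 × 10 = 198 N down at 4.45 m → arm 1.28 m, τ = 198 × 1.28 = 253.4 N·m counterclockwise.
Net moment of existing loads = 207.2 N·m counterclockwise.
The box weighs 34 × 10 = 340 N and must supply an equal clockwise moment, so its lever arm about the fulcrum is 207.2 / 340 = 0.609 m.
That puts it at 3.17 − 0.609 = 2.56 m from the right end.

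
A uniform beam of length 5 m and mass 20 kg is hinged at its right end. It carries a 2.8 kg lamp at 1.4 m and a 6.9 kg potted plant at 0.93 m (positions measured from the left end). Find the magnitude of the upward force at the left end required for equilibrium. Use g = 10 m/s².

About the right end:
Beam weight: 20 × 10 = 200 N down at 2.5 m → arm 2.5 m, τ = 200 × 2.5 = 500 N·m counterclockwise.
Lamp: 2.8 × 10 = 28 N down at 1.4 m → arm 3.6 m, τ = 28 × 3.6 = 100.8 N·m counterclockwise.
Potted plant: 6.9 × 10 = 69 N down at 0.93 m → arm 4.07 m, τ = 69 × 4.07 = 280.8 N·m counterclockwise.
Net moment of the loads = 881.6 N·m counterclockwise.
The upward force F acts at the left end, arm 5 m, giving F × 5 clockwise.
For rotational equilibrium, F × 5 = 881.6, so F = 881.6 / 5 = 176 N.

F ≈ 176 N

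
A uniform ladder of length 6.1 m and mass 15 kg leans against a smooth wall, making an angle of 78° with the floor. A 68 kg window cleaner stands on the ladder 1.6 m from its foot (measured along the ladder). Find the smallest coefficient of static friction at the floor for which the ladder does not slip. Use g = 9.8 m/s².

μ_min ≈ 0.0649

Take moments about the foot of the ladder.
Ladder weight 15×9.8 = 147 N acts at 3.05 m along the ladder; its horizontal arm is 3.05·cos78° = 0.6341 m → τ = 93.21 N·m clockwise.
Window cleaner: 68×9.8 = 666.4 N at 1.6 m → arm 0.3327 m → τ = 221.7 N·m clockwise.
Wall normal N acts horizontally at the top; its moment arm is the height L sinθ = 6.1·sin78° = 5.967 m, counterclockwise.
Setting net torque to zero: N × 5.967 = 314.9 → N = 52.77 N.
ΣFx = 0 ⇒ f = N_wall = 52.77 N. ΣFy = 0 ⇒ N_floor = 813.4 N.
μ_min = f / N_floor = 52.77 / 813.4 = 0.0649.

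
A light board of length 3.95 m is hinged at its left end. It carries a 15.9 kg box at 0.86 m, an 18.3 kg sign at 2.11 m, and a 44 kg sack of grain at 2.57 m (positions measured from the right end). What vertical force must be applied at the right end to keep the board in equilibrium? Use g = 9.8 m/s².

F ≈ 356 N

Choose the left end as the axis so the unknown pivot reaction has zero arm there.
Box: 15.9 × 9.8 = 155.8 N down at 0.86 m → arm 3.09 m, τ = 155.8 × 3.09 = 481.4 N·m clockwise.
Sign: 18.3 × 9.8 = 179.3 N down at 2.11 m → arm 1.84 m, τ = 179.3 × 1.84 = 329.9 N·m clockwise.
Sack of grain: 44 × 9.8 = 431.2 N down at 2.57 m → arm 1.38 m, τ = 431.2 × 1.38 = 595.1 N·m clockwise.
Net moment of the loads = 1406 N·m clockwise.
The upward force F acts at the right end, arm 3.95 m, giving F × 3.95 counterclockwise.
Setting net torque to zero: F × 3.95 = 1406 → F = 1406 / 3.95 = 356 N.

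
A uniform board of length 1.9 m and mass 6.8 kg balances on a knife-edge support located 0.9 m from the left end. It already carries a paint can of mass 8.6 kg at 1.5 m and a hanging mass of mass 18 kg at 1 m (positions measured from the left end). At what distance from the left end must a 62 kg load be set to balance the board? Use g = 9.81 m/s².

About the knife-edge support (at 0.9 m from the left end):
Beam weight: 6.8 × 9.81 = 66.71 N down at 0.95 m → arm 0.05 m, τ = 66.71 × 0.05 = 3.335 N·m clockwise.
Paint can: 8.6 × 9.81 = 84.37 N down at 1.5 m → arm 0.6 m, τ = 84.37 × 0.6 = 50.62 N·m clockwise.
Hanging mass: 18 × 9.81 = 176.6 N down at 1 m → arm 0.1 m, τ = 176.6 × 0.1 = 17.66 N·m clockwise.
Net moment of existing loads = 71.61 N·m clockwise.
The load weighs 62 × 9.81 = 608.2 N and must supply an equal counterclockwise moment, so its lever arm about the knife-edge support is 71.61 / 608.2 = 0.118 m.
That puts it at 0.9 − 0.118 = 0.782 m from the left end.

x ≈ 0.782 m from the left end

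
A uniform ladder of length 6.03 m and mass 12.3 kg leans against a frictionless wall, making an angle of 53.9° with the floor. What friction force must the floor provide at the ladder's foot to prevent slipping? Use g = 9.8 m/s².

f ≈ 43.9 N

Choose the foot of the ladder as the axis so the floor normal and friction both act there and drop out.
Ladder weight 12.3×9.8 = 120.5 N acts at 3.015 m along the ladder; its horizontal arm is 3.015·cos53.9° = 1.776 m → τ = 214 N·m clockwise.
Wall normal N acts horizontally at the top; its moment arm is the height L sinθ = 6.03·sin53.9° = 4.872 m, counterclockwise.
Στ = 0 ⇒ N × 4.872 = 214 ⇒ N = 43.9 N.
ΣFx = 0: friction at the foot balances the wall's push, so f = N_wall = 43.9 N.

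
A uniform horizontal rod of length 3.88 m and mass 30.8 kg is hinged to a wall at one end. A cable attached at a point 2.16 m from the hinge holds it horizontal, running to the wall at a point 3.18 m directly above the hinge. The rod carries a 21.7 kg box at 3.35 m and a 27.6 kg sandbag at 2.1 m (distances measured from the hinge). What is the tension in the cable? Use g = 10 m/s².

T ≈ 1070 N

Taking torques about the hinge:
Beam weight: 30.8 × 10 = 308 N down at 1.94 m → arm 1.94 m, τ = 308 × 1.94 = 597.5 N·m clockwise.
Box: 21.7 × 10 = 217 N down at 3.35 m → arm 3.35 m, τ = 217 × 3.35 = 727 N·m clockwise.
Sandbag: 27.6 × 10 = 276 N down at 2.1 m → arm 2.1 m, τ = 276 × 2.1 = 579.6 N·m clockwise.
Total clockwise load moment = 1904 N·m.
The cable tension T acts at 2.16 m; only its component perpendicular to the rod, T sinθ, produces torque. sinθ = h/√(h²+d²) = 3.18/√(3.18²+2.16²) = 0.8272.
Στ = 0 ⇒ T × 2.16 × 0.8272 = 1904 ⇒ T = 1904 / 1.787 = 1070 N.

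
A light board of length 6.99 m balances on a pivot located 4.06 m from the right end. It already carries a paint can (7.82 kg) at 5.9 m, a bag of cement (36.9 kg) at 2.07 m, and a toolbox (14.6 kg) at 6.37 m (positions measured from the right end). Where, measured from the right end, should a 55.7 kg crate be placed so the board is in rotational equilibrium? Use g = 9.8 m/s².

Choose the pivot (at 4.06 m from the right end) as the axis so the support reaction has zero arm there.
Paint can: 7.82 × 9.8 = 76.64 N down at 5.9 m → arm 1.84 m, τ = 76.64 × 1.84 = 141 N·m counterclockwise.
Bag of cement: 36.9 × 9.8 = 361.6 N down at 2.07 m → arm 1.99 m, τ = 361.6 × 1.99 = 719.6 N·m clockwise.
Toolbox: 14.6 × 9.8 = 143.1 N down at 6.37 m → arm 2.31 m, τ = 143.1 × 2.31 = 330.6 N·m counterclockwise.
Net moment of existing loads = 248 N·m clockwise.
The crate weighs 55.7 × 9.8 = 545.9 N and must supply an equal counterclockwise moment, so its lever arm about the pivot is 248 / 545.9 = 0.454 m.
That puts it at 4.06 + 0.454 = 4.51 m from the right end.

x ≈ 4.51 m from the right end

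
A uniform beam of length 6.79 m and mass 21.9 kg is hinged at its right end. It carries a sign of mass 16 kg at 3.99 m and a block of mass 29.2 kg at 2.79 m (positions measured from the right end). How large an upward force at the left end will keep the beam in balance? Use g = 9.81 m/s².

About the right end:
Beam weight: 21.9 × 9.81 = 214.8 N down at 3.395 m → arm 3.395 m, τ = 214.8 × 3.395 = 729.2 N·m counterclockwise.
Sign: 16 × 9.81 = 157 N down at 3.99 m → arm 3.99 m, τ = 157 × 3.99 = 626.4 N·m counterclockwise.
Block: 29.2 × 9.81 = 286.5 N down at 2.79 m → arm 2.79 m, τ = 286.5 × 2.79 = 799.3 N·m counterclockwise.
Net moment of the loads = 2155 N·m counterclockwise.
The upward force F acts at the left end, arm 6.79 m, giving F × 6.79 clockwise.
For rotational equilibrium, F × 6.79 = 2155, so F = 2155 / 6.79 = 317 N.

F ≈ 317 N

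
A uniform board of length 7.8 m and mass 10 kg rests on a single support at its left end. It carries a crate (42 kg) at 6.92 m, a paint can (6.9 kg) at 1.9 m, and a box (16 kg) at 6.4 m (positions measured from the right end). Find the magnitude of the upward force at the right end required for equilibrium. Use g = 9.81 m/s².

F ≈ 175 N

Take moments about the left end.
Beam weight: 10 × 9.81 = 98.1 N down at 3.9 m → arm 3.9 m, τ = 98.1 × 3.9 = 382.6 N·m clockwise.
Crate: 42 × 9.81 = 412 N down at 6.92 m → arm 0.88 m, τ = 412 × 0.88 = 362.6 N·m clockwise.
Paint can: 6.9 × 9.81 = 67.69 N down at 1.9 m → arm 5.9 m, τ = 67.69 × 5.9 = 399.4 N·m clockwise.
Box: 16 × 9.81 = 157 N down at 6.4 m → arm 1.4 m, τ = 157 × 1.4 = 219.8 N·m clockwise.
Net moment of the loads = 1364 N·m clockwise.
The upward force F acts at the right end, arm 7.8 m, giving F × 7.8 counterclockwise.
Στ = 0 ⇒ F × 7.8 = 1364 ⇒ F = 1364 / 7.8 = 175 N.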